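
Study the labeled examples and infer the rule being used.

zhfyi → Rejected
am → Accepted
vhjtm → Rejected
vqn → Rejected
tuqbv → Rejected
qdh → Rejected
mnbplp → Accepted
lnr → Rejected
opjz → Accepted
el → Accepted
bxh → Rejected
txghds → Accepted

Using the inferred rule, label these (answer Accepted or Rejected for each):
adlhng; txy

Accepted, Rejected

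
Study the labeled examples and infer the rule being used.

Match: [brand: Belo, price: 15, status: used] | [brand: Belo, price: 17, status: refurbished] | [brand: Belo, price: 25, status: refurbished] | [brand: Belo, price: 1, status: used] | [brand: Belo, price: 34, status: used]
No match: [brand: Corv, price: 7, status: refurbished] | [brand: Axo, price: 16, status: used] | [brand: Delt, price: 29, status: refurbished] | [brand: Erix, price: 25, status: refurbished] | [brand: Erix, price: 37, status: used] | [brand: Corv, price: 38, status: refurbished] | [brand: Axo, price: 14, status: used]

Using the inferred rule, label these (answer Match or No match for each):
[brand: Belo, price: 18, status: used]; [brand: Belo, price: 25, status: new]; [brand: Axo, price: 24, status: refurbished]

Match, Match, No match

The rule appears to be: brand is Belo.
Match: [brand: Belo, price: 18, status: used], since brand is Belo. Match: [brand: Belo, price: 25, status: new], since brand is Belo. No match: [brand: Axo, price: 24, status: refurbished], since brand is Axo.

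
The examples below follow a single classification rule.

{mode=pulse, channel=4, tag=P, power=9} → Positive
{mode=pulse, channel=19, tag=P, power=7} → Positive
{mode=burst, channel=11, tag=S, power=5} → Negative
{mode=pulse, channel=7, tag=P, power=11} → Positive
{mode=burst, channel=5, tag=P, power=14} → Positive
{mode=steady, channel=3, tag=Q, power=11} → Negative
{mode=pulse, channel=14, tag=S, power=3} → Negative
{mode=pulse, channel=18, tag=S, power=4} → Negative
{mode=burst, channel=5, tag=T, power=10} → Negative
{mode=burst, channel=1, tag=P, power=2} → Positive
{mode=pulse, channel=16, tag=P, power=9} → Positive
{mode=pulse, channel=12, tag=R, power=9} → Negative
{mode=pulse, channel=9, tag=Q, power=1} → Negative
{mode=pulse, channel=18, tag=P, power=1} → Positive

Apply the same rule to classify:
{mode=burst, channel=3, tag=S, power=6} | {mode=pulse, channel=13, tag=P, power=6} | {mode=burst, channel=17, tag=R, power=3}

Checking candidate rules against both groups, what survives is: tag is P.

Negative, Positive, Negative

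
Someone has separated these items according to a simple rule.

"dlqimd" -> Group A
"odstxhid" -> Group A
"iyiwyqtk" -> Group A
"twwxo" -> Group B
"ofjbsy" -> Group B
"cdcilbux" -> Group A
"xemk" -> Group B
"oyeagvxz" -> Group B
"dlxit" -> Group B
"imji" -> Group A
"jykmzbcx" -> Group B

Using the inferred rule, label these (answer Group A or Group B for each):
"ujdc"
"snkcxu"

Group B, Group B

A rule that fits every label: even length AND contains 'i' — true of each 'Group A' example, false of each 'Group B' one.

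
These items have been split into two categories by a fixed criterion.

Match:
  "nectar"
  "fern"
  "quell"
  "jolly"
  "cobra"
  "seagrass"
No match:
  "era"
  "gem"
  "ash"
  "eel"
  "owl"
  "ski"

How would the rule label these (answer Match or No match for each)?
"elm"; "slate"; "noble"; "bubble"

No match, Match, Match, Match

One predicate separates the groups cleanly: length ≥ 4.
No match: "elm", since length 3.
Match: "slate", since length 5.
Match: "noble", since length 5.
Match: "bubble", since length 6.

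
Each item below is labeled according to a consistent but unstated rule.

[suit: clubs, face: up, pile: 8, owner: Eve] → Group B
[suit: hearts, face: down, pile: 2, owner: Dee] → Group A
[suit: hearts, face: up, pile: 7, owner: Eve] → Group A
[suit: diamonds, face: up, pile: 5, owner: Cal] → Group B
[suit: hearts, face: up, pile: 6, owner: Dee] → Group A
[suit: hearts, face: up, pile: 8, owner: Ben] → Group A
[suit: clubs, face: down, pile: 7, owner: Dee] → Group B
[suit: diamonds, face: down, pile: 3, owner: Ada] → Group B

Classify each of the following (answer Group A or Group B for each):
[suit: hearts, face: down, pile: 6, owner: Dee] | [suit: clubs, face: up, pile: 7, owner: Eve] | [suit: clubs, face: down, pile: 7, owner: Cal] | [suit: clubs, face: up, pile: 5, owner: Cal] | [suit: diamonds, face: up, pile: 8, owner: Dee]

Group A, Group B, Group B, Group B, Group B

Every 'Group A' example satisfies: suit is hearts. None of the 'Group B' examples do.
[suit: hearts, face: down, pile: 6, owner: Dee] — suit is hearts, hence Group A. [suit: clubs, face: up, pile: 7, owner: Eve] — suit is clubs, hence Group B. [suit: clubs, face: down, pile: 7, owner: Cal] — suit is clubs, hence Group B. [suit: clubs, face: up, pile: 5, owner: Cal] — suit is clubs, hence Group B. [suit: diamonds, face: up, pile: 8, owner: Dee] — suit is diamonds, hence Group B.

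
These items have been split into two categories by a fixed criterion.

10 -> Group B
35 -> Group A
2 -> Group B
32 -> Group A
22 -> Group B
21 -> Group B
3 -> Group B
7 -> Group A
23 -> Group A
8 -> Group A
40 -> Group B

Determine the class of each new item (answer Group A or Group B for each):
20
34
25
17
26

'Group A' ⟺ digit sum ≥ 5.
20 — digit sum 2+0 = 2, hence Group B. 34 — digit sum 3+4 = 7, hence Group A. 25 — digit sum 2+5 = 7, hence Group A. 17 — digit sum 1+7 = 8, hence Group A. 26 — digit sum 2+6 = 8, hence Group A.

Group B, Group A, Group A, Group A, Group A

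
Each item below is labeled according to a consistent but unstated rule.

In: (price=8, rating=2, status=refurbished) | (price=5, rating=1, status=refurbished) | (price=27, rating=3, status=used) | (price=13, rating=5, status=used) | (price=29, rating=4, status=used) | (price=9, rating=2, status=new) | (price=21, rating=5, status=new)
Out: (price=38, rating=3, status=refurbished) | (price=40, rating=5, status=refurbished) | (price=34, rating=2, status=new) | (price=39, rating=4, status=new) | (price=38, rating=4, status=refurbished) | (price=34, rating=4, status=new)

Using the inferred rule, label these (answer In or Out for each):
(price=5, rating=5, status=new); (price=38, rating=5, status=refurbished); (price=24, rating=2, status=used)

One predicate separates the groups cleanly: price ≤ 29.
(price=5, rating=5, status=new): In (price = 5).
(price=38, rating=5, status=refurbished): Out (price = 38).
(price=24, rating=2, status=used): In (price = 24).

In, Out, In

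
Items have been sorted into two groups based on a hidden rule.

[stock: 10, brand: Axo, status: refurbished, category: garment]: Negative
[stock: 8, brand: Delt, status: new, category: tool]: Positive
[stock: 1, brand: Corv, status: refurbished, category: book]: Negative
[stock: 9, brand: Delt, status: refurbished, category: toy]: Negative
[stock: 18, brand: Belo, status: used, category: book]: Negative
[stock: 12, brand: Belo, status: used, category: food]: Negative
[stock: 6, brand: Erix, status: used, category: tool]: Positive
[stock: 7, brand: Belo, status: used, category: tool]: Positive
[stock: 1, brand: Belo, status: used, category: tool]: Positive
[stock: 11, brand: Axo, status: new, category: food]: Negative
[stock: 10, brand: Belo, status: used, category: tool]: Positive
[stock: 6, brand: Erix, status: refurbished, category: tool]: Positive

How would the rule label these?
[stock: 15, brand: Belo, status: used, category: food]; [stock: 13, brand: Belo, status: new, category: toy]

Negative, Negative

Rule: category is tool. This holds for each 'Positive' example and fails for each 'Negative' one.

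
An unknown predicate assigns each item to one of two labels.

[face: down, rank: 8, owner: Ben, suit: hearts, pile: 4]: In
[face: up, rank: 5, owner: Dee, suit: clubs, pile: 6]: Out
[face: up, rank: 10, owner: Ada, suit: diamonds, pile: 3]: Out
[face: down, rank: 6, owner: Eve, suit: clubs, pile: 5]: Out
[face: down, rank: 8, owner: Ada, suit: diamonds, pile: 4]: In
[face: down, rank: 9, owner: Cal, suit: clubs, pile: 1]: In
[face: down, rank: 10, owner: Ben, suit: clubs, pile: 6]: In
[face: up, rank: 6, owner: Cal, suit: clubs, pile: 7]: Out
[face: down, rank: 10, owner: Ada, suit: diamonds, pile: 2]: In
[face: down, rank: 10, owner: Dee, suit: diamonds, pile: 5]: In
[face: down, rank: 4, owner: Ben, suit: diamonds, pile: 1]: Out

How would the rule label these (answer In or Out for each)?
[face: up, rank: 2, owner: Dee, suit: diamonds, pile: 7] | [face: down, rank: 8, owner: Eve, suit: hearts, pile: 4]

Out, In

The rule appears to be: face is down AND rank ≥ 8.
[face: up, rank: 2, owner: Dee, suit: diamonds, pile: 7] → face is up, rank = 2 → Out.
[face: down, rank: 8, owner: Eve, suit: hearts, pile: 4] → face is down, rank = 8 → In.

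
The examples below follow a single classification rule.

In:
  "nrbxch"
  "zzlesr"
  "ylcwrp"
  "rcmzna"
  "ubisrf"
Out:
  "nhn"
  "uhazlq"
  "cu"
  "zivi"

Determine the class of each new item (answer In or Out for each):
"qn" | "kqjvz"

The common property of the 'In' items is: contains 'r'. No 'Out' item has it.

Out, Out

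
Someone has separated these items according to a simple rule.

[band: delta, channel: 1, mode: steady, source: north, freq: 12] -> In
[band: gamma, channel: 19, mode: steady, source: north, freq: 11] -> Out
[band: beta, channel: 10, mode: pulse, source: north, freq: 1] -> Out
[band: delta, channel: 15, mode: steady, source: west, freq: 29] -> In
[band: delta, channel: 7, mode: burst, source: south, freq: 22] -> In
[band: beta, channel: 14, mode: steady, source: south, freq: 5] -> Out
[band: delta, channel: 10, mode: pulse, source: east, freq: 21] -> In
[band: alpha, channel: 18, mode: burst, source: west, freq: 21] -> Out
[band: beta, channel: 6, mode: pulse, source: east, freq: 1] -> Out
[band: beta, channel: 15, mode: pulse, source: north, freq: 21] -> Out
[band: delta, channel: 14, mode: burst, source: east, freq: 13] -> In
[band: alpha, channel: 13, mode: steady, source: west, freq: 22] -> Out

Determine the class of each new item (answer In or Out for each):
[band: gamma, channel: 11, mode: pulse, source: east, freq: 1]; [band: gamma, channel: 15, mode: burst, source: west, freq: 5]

Out, Out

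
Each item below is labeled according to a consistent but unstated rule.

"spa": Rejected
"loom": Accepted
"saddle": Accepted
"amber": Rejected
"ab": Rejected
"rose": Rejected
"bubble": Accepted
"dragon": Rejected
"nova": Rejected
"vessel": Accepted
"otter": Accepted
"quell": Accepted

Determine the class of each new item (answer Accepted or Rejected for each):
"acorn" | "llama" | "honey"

The distinguishing property — has a double letter — holds for all the 'Accepted' cases and none of the 'Rejected' cases.
"acorn": no doubled letter — does not satisfy this, so Rejected.
"llama": 'll' doubled — qualifies, so Accepted.
"honey": no doubled letter — does not satisfy this, so Rejected.

Rejected, Accepted, Rejected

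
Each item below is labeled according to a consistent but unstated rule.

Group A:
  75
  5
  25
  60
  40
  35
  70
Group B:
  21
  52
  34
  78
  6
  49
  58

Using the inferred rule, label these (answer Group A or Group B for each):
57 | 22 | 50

The distinguishing property — multiple of 5 — holds for all the 'Group A' cases and none of the 'Group B' cases.

Group B, Group B, Group A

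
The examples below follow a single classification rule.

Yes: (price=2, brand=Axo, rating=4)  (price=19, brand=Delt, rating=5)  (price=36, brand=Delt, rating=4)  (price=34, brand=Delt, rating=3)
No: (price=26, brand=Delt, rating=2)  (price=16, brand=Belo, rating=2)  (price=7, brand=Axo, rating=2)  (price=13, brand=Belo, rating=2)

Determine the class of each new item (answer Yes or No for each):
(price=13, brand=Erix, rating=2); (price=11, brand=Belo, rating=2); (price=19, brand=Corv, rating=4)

No, No, Yes

Every 'Yes' example satisfies: rating ≥ 3. None of the 'No' examples do.
(price=13, brand=Erix, rating=2): rating = 2, fails this test → No.
(price=11, brand=Belo, rating=2): rating = 2, fails this test → No.
(price=19, brand=Corv, rating=4): rating = 4, passes → Yes.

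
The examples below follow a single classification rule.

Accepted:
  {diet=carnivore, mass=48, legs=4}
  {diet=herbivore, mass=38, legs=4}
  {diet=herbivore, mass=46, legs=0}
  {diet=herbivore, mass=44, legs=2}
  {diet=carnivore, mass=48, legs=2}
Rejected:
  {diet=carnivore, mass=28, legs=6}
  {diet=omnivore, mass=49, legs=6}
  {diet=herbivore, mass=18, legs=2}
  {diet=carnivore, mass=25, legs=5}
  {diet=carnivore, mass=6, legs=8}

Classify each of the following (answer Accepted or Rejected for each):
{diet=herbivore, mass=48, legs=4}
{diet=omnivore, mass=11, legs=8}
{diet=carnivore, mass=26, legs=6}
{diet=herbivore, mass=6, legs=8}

Rule: mass ≥ 25 AND legs ≤ 4. This holds for each 'Accepted' example and fails for each 'Rejected' one.
{diet=herbivore, mass=48, legs=4}: mass = 48, legs = 4, checks out → Accepted. {diet=omnivore, mass=11, legs=8}: mass = 11, legs = 8, doesn't match → Rejected. {diet=carnivore, mass=26, legs=6}: mass = 26, legs = 6, doesn't match → Rejected. {diet=herbivore, mass=6, legs=8}: mass = 6, legs = 8, doesn't match → Rejected.

Accepted, Rejected, Rejected, Rejected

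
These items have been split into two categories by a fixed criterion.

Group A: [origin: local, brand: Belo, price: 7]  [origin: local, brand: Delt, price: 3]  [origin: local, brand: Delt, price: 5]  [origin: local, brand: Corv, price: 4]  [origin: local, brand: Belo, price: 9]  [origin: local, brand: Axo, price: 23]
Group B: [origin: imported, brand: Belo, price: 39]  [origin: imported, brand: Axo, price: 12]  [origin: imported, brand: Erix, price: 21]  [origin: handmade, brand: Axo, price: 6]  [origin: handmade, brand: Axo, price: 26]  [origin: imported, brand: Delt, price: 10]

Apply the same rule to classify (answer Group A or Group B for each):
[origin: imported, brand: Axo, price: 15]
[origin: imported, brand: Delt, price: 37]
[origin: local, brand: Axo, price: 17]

Group B, Group B, Group A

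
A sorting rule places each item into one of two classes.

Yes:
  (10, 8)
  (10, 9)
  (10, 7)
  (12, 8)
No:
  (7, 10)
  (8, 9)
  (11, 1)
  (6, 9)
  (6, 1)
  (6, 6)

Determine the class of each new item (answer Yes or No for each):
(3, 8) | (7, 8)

No, No

'Yes' ⟺ first > second AND sum ≥ 15.
(3, 8): No (3 < 8, 3+8 = 11). (7, 8): No (7 < 8, 7+8 = 15).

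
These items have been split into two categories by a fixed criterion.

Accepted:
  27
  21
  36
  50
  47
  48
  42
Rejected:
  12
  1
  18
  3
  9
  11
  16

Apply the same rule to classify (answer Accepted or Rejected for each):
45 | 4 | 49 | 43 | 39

The classifier is using: at least 21.
45 — 45 ≥ 21, hence Accepted. 4 — 4 < 21, hence Rejected. 49 — 49 ≥ 21, hence Accepted. 43 — 43 ≥ 21, hence Accepted. 39 — 39 ≥ 21, hence Accepted.

Accepted, Rejected, Accepted, Accepted, Accepted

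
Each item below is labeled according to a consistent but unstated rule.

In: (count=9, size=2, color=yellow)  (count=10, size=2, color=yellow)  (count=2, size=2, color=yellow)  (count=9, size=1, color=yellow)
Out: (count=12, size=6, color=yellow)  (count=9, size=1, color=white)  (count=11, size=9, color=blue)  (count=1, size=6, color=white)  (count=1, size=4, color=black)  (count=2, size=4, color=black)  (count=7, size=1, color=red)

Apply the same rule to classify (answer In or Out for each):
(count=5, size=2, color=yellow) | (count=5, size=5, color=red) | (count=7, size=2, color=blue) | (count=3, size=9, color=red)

In, Out, Out, Out

All 'In' examples share one property — color is yellow AND size ≤ 2 — and every 'Out' example lacks it.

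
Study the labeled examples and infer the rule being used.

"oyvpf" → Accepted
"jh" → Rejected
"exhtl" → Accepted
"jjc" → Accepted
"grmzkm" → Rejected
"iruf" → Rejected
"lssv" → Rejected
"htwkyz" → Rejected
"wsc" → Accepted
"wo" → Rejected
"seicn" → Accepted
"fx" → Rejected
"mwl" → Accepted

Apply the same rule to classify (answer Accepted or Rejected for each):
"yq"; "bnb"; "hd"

Rejected, Accepted, Rejected

The common property of the 'Accepted' items is: odd length. No 'Rejected' item has it.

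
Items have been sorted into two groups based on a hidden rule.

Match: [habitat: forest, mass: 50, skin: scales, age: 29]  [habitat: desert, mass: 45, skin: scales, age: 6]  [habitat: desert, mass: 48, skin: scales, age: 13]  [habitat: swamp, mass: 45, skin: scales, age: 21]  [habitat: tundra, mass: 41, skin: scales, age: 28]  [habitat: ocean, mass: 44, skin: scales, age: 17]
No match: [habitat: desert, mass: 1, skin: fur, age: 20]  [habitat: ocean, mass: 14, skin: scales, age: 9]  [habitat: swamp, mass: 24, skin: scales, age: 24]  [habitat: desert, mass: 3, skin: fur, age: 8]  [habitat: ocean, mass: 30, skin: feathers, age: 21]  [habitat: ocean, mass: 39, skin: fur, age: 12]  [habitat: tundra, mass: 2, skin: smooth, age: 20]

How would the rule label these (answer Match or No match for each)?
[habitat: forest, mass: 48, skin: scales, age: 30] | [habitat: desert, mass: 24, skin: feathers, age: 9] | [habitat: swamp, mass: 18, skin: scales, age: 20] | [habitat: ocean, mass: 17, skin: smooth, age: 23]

Match, No match, No match, No match

One predicate separates the groups cleanly: mass ≥ 41.
[habitat: forest, mass: 48, skin: scales, age: 30] — mass = 48, hence Match. [habitat: desert, mass: 24, skin: feathers, age: 9] — mass = 24, hence No match. [habitat: swamp, mass: 18, skin: scales, age: 20] — mass = 18, hence No match. [habitat: ocean, mass: 17, skin: smooth, age: 23] — mass = 17, hence No match.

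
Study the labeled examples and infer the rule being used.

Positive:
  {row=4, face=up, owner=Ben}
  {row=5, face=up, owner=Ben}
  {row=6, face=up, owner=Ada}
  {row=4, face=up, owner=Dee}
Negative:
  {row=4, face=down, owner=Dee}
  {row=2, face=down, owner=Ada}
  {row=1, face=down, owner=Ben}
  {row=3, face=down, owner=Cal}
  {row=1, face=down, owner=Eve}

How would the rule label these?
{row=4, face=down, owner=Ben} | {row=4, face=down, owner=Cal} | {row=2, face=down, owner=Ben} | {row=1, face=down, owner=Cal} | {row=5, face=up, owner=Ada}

One predicate separates the groups cleanly: face is up.
Negative: {row=4, face=down, owner=Ben}, since face is down.
Negative: {row=4, face=down, owner=Cal}, since face is down.
Negative: {row=2, face=down, owner=Ben}, since face is down.
Negative: {row=1, face=down, owner=Cal}, since face is down.
Positive: {row=5, face=up, owner=Ada}, since face is up.

Negative, Negative, Negative, Negative, Positive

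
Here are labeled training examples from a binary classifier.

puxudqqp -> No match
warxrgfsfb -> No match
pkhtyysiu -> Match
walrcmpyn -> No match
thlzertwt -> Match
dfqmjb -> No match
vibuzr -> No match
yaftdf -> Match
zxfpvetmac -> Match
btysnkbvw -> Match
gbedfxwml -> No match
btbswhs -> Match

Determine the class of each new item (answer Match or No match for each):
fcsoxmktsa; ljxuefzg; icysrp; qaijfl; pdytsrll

The pattern is that an item is 'Match' exactly when: contains 't'.

Match, No match, No match, No match, Match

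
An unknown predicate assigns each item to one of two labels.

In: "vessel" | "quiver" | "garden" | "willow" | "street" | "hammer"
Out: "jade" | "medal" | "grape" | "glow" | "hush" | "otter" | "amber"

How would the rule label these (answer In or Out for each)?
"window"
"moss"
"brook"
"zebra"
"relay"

In, Out, Out, Out, Out

The simplest hypothesis consistent with all the labels is: length 6.
In: "window", since length 6.
Out: "moss", since length 4.
Out: "brook", since length 5.
Out: "zebra", since length 5.
Out: "relay", since length 5.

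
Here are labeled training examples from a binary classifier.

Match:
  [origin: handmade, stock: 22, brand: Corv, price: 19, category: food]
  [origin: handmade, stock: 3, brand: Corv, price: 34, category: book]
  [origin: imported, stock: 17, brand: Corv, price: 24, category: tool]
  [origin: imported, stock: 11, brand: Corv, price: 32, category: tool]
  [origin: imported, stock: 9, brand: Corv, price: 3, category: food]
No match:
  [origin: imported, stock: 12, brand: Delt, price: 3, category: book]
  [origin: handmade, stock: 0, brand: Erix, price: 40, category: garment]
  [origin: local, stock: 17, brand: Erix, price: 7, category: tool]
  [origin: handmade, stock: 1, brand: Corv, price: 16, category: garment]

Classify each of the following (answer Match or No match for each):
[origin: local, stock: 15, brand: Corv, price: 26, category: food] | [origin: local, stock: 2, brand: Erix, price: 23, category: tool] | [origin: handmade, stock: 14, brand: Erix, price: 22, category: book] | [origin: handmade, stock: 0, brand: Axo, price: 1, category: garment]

The common property of the 'Match' items is: brand is Corv AND stock ≥ 3. No 'No match' item has it.
[origin: local, stock: 15, brand: Corv, price: 26, category: food]: brand is Corv, stock = 15, qualifies → Match. [origin: local, stock: 2, brand: Erix, price: 23, category: tool]: brand is Erix, stock = 2, fails the rule → No match. [origin: handmade, stock: 14, brand: Erix, price: 22, category: book]: brand is Erix, stock = 14, fails the rule → No match. [origin: handmade, stock: 0, brand: Axo, price: 1, category: garment]: brand is Axo, stock = 0, fails the rule → No match.

Match, No match, No match, No match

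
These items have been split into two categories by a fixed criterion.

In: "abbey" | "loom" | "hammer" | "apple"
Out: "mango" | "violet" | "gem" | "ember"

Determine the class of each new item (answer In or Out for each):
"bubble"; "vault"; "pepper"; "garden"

Looking at the examples, the only property every 'In' case has and every 'Out' case lacks is: has a double letter.
"bubble": 'bb' doubled, passes → In.
"vault": no doubled letter, does not fit → Out.
"pepper": 'pp' doubled, passes → In.
"garden": no doubled letter, does not fit → Out.

In, Out, In, Out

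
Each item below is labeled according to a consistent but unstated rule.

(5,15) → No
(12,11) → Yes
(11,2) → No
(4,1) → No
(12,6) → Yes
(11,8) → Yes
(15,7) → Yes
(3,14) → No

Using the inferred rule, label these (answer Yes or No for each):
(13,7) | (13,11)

One predicate separates the groups cleanly: min ≥ 6.
(13,7) → min 7 → Yes.
(13,11) → min 11 → Yes.

Yes, Yes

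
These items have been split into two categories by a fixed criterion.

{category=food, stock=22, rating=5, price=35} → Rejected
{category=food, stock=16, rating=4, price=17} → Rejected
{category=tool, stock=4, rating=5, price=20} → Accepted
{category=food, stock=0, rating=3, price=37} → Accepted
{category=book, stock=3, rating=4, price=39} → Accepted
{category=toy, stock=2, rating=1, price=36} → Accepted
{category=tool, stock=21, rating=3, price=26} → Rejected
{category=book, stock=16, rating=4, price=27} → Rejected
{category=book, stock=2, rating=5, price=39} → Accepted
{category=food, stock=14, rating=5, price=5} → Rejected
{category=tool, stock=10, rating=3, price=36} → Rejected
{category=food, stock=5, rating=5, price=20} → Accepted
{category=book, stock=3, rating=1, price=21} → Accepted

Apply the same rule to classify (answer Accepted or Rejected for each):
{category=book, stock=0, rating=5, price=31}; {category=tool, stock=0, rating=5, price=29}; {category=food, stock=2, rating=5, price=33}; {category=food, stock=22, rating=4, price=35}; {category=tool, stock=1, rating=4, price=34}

Rule: stock ≤ 5. This holds for each 'Accepted' example and fails for each 'Rejected' one.
Accepted: {category=book, stock=0, rating=5, price=31}, since stock = 0. Accepted: {category=tool, stock=0, rating=5, price=29}, since stock = 0. Accepted: {category=food, stock=2, rating=5, price=33}, since stock = 2. Rejected: {category=food, stock=22, rating=4, price=35}, since stock = 22. Accepted: {category=tool, stock=1, rating=4, price=34}, since stock = 1.

Accepted, Accepted, Accepted, Rejected, Accepted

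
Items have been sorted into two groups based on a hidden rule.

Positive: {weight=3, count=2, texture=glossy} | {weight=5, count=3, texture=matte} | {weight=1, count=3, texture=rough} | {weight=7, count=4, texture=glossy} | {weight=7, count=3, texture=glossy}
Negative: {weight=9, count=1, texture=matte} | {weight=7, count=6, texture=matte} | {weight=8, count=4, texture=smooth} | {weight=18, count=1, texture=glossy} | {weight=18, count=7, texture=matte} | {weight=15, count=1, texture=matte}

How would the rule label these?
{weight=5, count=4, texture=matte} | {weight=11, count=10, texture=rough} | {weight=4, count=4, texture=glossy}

Positive, Negative, Positive

The pattern is that an item is 'Positive' exactly when: weight ≤ 7 AND count ≤ 4.
{weight=5, count=4, texture=matte} → weight = 5, count = 4 → Positive.
{weight=11, count=10, texture=rough} → weight = 11, count = 10 → Negative.
{weight=4, count=4, texture=glossy} → weight = 4, count = 4 → Positive.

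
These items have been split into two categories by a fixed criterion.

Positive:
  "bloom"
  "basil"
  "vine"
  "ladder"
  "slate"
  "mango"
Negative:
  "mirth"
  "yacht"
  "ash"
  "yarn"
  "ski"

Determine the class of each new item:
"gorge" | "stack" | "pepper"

Positive, Negative, Positive

Rule: has ≥ 2 vowels. This holds for each 'Positive' example and fails for each 'Negative' one.
"gorge" — 2 vowels, hence Positive. "stack" — 1 vowel, hence Negative. "pepper" — 2 vowels, hence Positive.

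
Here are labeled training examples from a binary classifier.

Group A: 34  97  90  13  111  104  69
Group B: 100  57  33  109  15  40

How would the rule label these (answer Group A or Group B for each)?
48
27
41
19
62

The common property of the 'Group A' items is: ≡ 6 (mod 7). No 'Group B' item has it.
48 — 48 mod 7 = 6, hence Group A.
27 — 27 mod 7 = 6, hence Group A.
41 — 41 mod 7 = 6, hence Group A.
19 — 19 mod 7 = 5, hence Group B.
62 — 62 mod 7 = 6, hence Group A.

Group A, Group A, Group A, Group B, Group A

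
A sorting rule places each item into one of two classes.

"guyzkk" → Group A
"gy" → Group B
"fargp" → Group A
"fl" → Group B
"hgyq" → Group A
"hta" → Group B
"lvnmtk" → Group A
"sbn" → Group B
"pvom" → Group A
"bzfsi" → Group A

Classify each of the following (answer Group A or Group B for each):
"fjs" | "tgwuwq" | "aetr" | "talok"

Group B, Group A, Group A, Group A

One predicate separates the groups cleanly: length ≥ 4.
"fjs": Group B (length 3).
"tgwuwq": Group A (length 6).
"aetr": Group A (length 4).
"talok": Group A (length 5).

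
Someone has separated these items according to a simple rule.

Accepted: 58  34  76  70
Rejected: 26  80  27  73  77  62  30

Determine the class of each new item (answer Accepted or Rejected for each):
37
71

Rule: ≡ 4 (mod 6). This holds for each 'Accepted' example and fails for each 'Rejected' one.

Rejected, Rejected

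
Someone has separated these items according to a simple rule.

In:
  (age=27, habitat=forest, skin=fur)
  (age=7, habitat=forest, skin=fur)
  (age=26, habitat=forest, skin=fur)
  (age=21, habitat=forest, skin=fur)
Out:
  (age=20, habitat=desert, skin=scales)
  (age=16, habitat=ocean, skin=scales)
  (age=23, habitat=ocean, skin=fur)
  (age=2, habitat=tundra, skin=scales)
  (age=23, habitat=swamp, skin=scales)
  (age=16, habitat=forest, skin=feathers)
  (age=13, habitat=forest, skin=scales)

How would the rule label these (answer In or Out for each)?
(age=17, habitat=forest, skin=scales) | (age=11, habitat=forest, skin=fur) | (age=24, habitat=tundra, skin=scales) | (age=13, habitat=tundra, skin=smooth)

One predicate separates the groups cleanly: habitat is forest AND skin is fur.
(age=17, habitat=forest, skin=scales) — habitat is forest, skin is scales, hence Out.
(age=11, habitat=forest, skin=fur) — habitat is forest, skin is fur, hence In.
(age=24, habitat=tundra, skin=scales) — habitat is tundra, skin is scales, hence Out.
(age=13, habitat=tundra, skin=smooth) — habitat is tundra, skin is smooth, hence Out.

Out, In, Out, Out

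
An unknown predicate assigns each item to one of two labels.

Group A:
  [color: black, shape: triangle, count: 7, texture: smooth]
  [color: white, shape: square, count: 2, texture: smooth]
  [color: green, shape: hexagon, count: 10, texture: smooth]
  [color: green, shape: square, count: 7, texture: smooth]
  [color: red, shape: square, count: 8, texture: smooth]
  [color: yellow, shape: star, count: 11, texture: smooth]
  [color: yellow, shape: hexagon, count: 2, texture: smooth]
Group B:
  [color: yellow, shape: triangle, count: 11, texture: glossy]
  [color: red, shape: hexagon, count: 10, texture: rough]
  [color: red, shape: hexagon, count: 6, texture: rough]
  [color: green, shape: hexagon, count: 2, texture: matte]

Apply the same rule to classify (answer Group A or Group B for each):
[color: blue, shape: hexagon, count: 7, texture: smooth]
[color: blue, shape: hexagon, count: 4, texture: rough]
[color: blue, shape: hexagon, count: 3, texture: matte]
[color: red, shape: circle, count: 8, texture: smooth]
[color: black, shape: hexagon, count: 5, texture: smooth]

Group A, Group B, Group B, Group A, Group A

Every 'Group A' example satisfies: texture is smooth. None of the 'Group B' examples do.
[color: blue, shape: hexagon, count: 7, texture: smooth]: texture is smooth — checks out, so Group A. [color: blue, shape: hexagon, count: 4, texture: rough]: texture is rough — doesn't match, so Group B. [color: blue, shape: hexagon, count: 3, texture: matte]: texture is matte — doesn't match, so Group B. [color: red, shape: circle, count: 8, texture: smooth]: texture is smooth — checks out, so Group A. [color: black, shape: hexagon, count: 5, texture: smooth]: texture is smooth — checks out, so Group A.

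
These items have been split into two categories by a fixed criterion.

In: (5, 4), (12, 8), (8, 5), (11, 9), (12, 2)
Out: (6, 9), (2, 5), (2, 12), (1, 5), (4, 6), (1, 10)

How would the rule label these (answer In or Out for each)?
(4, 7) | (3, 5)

'In' ⟺ first > second.
(4, 7): Out (4 < 7). (3, 5): Out (3 < 5).

Out, Out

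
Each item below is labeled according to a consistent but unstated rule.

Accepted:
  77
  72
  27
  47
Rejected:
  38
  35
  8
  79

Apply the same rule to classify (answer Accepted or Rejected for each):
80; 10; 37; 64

Every 'Accepted' example satisfies: ≡ 2 (mod 5). None of the 'Rejected' examples do.
80 → 80 mod 5 = 0 → Rejected. 10 → 10 mod 5 = 0 → Rejected. 37 → 37 mod 5 = 2 → Accepted. 64 → 64 mod 5 = 4 → Rejected.

Rejected, Rejected, Accepted, Rejected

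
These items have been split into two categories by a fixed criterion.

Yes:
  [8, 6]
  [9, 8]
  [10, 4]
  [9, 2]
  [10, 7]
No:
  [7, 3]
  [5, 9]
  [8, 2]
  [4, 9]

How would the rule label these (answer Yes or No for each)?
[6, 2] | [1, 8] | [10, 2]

No, No, Yes

Every 'Yes' example satisfies: first > second AND sum ≥ 11. None of the 'No' examples do.
[6, 2]: 6 > 2, 6+2 = 8, does not fit → No. [1, 8]: 1 < 8, 1+8 = 9, does not fit → No. [10, 2]: 10 > 2, 10+2 = 12, has this property → Yes.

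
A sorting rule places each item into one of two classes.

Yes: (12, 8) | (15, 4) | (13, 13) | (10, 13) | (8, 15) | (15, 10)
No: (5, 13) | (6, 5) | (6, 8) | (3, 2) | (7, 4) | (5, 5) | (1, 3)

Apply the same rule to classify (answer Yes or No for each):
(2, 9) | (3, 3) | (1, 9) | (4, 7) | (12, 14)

No, No, No, No, Yes

Rule: sum ≥ 19. This holds for each 'Yes' example and fails for each 'No' one.
(2, 9) → 2+9 = 11 → No.
(3, 3) → 3+3 = 6 → No.
(1, 9) → 1+9 = 10 → No.
(4, 7) → 4+7 = 11 → No.
(12, 14) → 12+14 = 26 → Yes.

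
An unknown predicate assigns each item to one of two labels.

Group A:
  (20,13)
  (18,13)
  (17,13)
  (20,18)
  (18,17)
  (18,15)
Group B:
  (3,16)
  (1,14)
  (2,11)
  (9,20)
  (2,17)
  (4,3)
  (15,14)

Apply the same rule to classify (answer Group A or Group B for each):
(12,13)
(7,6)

Group B, Group B

The simplest hypothesis consistent with all the labels is: sum ≥ 30.
(12,13): 12+13 = 25 — does not fit, so Group B.
(7,6): 7+6 = 13 — does not fit, so Group B.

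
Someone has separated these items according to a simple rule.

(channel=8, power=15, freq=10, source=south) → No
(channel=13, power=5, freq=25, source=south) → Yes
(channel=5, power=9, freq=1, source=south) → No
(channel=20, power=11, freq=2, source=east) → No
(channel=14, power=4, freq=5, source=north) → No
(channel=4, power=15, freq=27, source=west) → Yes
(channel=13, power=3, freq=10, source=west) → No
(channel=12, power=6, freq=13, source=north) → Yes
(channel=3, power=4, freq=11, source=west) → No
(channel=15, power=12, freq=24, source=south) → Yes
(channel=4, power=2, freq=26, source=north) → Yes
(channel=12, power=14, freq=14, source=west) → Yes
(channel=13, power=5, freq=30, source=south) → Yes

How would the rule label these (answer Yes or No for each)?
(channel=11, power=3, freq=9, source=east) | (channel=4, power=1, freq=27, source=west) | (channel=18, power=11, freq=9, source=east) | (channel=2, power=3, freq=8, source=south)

The simplest hypothesis consistent with all the labels is: freq ≥ 13.
(channel=11, power=3, freq=9, source=east): freq = 9 — doesn't qualify, so No.
(channel=4, power=1, freq=27, source=west): freq = 27 — has this property, so Yes.
(channel=18, power=11, freq=9, source=east): freq = 9 — doesn't qualify, so No.
(channel=2, power=3, freq=8, source=south): freq = 8 — doesn't qualify, so No.

No, Yes, No, No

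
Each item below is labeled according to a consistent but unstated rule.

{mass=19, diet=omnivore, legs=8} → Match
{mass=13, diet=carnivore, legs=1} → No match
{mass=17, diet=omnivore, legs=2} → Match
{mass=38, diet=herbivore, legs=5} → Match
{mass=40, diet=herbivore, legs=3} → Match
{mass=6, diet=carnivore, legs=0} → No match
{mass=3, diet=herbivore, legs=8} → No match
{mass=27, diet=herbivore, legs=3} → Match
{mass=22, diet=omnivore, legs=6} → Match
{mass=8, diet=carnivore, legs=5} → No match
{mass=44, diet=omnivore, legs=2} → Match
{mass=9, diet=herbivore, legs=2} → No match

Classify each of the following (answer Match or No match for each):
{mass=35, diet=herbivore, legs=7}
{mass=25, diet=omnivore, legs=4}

Match, Match

The pattern is that an item is 'Match' exactly when: mass ≥ 17.
{mass=35, diet=herbivore, legs=7} — mass = 35, hence Match. {mass=25, diet=omnivore, legs=4} — mass = 25, hence Match.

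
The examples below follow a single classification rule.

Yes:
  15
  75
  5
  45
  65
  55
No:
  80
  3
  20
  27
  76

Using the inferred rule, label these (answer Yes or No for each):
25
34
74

Yes, No, No

A rule that fits every label: ends in digit 5 — true of each 'Yes' example, false of each 'No' one.
25: Yes (last digit 5). 34: No (last digit 4). 74: No (last digit 4).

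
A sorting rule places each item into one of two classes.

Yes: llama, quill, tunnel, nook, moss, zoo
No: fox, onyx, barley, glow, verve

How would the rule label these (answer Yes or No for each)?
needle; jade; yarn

Yes, No, No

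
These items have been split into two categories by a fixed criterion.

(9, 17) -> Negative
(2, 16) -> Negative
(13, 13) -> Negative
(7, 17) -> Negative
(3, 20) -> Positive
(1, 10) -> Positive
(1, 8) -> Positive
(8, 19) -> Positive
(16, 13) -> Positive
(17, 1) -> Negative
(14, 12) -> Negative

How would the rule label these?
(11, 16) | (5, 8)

One predicate separates the groups cleanly: sum is odd.
(11, 16) — 11+16 = 27, hence Positive.
(5, 8) — 5+8 = 13, hence Positive.

Positive, Positive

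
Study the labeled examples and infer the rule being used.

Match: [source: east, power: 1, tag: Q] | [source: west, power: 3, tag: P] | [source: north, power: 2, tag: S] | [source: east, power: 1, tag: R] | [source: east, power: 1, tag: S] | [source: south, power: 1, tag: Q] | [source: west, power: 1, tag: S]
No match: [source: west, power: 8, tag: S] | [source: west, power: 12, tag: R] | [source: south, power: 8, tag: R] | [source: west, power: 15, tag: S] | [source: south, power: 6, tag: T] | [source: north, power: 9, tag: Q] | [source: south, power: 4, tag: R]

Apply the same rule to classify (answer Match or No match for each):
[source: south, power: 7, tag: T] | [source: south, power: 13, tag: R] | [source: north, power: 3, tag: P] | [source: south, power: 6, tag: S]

Every 'Match' example satisfies: power ≤ 3. None of the 'No match' examples do.

No match, No match, Match, No match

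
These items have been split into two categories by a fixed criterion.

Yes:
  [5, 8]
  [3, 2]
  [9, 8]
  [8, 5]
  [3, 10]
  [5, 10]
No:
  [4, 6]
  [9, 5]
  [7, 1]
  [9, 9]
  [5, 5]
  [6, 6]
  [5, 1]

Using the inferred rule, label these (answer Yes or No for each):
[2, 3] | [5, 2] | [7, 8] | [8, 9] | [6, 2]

Yes, Yes, Yes, Yes, No

Looking at the examples, the only property every 'Yes' case has and every 'No' case lacks is: sum is odd.
Yes: [2, 3], since 2+3 = 5. Yes: [5, 2], since 5+2 = 7. Yes: [7, 8], since 7+8 = 15. Yes: [8, 9], since 8+9 = 17. No: [6, 2], since 6+2 = 8.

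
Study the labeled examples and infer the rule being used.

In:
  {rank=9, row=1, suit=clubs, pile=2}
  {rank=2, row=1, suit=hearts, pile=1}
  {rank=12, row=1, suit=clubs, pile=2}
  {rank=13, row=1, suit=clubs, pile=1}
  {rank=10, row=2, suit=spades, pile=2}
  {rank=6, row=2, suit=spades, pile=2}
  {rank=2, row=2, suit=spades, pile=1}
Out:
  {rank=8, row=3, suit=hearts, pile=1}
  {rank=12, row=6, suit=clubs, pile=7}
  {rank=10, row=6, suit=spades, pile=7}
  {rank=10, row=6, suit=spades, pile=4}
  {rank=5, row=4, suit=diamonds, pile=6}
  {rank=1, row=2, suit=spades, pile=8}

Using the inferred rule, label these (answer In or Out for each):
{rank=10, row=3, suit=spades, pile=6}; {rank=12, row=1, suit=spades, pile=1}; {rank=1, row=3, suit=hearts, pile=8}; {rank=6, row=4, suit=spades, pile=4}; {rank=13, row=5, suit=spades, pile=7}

Out, In, Out, Out, Out

The pattern is that an item is 'In' exactly when: pile ≤ 2 AND row ≤ 2.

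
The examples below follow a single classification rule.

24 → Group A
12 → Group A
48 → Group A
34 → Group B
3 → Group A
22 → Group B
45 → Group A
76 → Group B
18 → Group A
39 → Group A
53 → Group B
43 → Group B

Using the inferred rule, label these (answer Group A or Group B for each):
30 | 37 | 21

The simplest hypothesis consistent with all the labels is: multiple of 3.
30: Group A (30 = 3·10).
37: Group B (37 = 3·12 + 1).
21: Group A (21 = 3·7).

Group A, Group B, Group A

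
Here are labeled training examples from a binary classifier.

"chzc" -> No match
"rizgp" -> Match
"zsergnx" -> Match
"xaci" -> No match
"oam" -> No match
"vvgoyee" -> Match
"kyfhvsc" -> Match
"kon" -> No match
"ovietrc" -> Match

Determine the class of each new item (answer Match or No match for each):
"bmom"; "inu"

No match, No match

The common property of the 'Match' items is: length ≥ 5. No 'No match' item has it.
No match: "bmom", since length 4.
No match: "inu", since length 3.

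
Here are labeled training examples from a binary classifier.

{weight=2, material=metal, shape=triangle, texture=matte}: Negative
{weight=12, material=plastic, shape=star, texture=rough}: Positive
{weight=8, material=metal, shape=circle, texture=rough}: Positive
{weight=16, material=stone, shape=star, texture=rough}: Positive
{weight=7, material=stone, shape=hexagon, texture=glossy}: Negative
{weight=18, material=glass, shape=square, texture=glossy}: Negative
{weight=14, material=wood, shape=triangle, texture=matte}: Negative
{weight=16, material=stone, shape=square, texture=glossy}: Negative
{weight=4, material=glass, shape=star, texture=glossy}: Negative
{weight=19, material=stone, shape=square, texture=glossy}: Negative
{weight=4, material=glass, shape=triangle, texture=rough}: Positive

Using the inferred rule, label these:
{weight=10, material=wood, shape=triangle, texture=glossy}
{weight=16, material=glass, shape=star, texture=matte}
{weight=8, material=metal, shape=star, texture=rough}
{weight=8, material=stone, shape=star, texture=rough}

Rule: texture is rough. This holds for each 'Positive' example and fails for each 'Negative' one.
{weight=10, material=wood, shape=triangle, texture=glossy} → texture is glossy → Negative.
{weight=16, material=glass, shape=star, texture=matte} → texture is matte → Negative.
{weight=8, material=metal, shape=star, texture=rough} → texture is rough → Positive.
{weight=8, material=stone, shape=star, texture=rough} → texture is rough → Positive.

Negative, Negative, Positive, Positive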